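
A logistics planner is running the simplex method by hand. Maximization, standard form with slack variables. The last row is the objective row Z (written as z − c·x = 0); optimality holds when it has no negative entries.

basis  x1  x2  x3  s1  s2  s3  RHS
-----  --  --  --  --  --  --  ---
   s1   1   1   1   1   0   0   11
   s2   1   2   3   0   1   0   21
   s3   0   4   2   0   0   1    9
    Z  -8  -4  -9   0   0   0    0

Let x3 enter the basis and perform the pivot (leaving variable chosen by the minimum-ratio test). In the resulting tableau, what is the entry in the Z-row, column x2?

14

Ratio test on column x3 — row 1: 11/1 = 11; row 2: 21/3 = 7; row 3: 9/2 = 9/2. Minimum is 9/2 at row 3 (s3 leaves); pivot element 2.
Divide row 3 by 2; eliminate column x3 from the other rows.
Z-row update in column x2: -4 − (-9)·2 = 14.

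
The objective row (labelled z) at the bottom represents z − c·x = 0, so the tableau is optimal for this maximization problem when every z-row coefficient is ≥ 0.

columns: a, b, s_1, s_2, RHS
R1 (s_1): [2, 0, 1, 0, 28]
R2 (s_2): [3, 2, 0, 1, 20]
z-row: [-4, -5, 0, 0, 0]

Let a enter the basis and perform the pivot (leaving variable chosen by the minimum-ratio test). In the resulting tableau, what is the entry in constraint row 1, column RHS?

44/3

Ratio test on column a — row 1: 28/2 = 14; row 2: 20/3 = 20/3. Minimum is 20/3 at row 2 (s_2 leaves); pivot element 3.
Divide row 2 by 3; eliminate column a from the other rows.
Row 1 update in column RHS: 28 − 2·(20/3) = 44/3.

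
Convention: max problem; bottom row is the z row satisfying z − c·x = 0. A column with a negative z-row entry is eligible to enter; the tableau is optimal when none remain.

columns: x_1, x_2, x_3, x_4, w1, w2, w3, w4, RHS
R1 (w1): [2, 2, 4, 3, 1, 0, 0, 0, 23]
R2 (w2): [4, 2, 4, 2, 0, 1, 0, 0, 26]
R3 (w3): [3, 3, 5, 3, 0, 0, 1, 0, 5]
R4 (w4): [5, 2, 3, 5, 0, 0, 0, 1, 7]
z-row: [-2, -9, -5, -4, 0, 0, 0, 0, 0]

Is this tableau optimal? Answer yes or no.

The z-row has a negative entry -9 in column x_2, so it is not optimal.

no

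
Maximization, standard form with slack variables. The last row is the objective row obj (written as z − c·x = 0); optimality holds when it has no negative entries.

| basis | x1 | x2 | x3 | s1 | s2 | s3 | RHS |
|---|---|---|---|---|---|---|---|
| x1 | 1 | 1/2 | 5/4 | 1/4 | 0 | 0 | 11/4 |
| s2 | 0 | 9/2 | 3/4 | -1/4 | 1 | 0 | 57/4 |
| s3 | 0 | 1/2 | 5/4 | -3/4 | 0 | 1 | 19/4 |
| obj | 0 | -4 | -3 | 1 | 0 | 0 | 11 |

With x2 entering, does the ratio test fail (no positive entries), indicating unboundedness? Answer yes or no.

no

Column x2 has positive entries in row(s) 1, 2, 3, so the ratio test bounds it — not unbounded.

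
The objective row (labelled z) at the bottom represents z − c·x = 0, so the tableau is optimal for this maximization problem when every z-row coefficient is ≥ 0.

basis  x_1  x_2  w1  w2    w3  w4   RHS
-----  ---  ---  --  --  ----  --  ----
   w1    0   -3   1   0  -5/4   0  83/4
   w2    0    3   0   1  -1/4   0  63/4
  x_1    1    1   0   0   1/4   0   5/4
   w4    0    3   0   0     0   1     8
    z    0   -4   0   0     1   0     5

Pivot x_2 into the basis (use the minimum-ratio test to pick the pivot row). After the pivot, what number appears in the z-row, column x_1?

4

Ratio test on column x_2 — row 1: entry -3 ≤ 0; row 2: (63/4)/3 = 21/4; row 3: (5/4)/1 = 5/4; row 4: 8/3 = 8/3. Minimum is 5/4 at row 3 (x_1 leaves); pivot element 1.
Divide row 3 by 1; eliminate column x_2 from the other rows.
z-row update in column x_1: 0 − (-4)·1 = 4.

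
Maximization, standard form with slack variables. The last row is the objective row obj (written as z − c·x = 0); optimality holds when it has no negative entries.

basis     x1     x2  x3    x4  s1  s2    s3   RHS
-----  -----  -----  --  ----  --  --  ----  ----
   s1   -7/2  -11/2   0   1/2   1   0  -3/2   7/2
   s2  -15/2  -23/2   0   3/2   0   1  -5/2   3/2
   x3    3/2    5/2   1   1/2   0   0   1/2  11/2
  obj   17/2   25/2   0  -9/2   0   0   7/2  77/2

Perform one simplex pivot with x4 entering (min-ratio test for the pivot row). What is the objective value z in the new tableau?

43

Ratio test on column x4 — row 1: (7/2)/(1/2) = 7; row 2: (3/2)/(3/2) = 1; row 3: (11/2)/(1/2) = 11. Minimum is 1 at row 2 (s2 leaves); pivot element 3/2.
Pivot on row 2; the obj-row RHS becomes 77/2 − (-9/2)·1 = 43.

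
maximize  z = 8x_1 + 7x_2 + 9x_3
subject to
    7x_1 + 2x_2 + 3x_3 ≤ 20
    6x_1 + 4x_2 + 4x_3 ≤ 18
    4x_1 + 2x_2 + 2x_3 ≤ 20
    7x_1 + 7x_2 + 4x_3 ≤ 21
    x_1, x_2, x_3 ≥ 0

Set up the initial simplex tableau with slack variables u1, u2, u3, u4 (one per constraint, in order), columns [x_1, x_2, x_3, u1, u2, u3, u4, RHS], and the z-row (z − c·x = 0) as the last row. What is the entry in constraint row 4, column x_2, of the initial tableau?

7

Constraint 4 has coefficient 7 on x_2.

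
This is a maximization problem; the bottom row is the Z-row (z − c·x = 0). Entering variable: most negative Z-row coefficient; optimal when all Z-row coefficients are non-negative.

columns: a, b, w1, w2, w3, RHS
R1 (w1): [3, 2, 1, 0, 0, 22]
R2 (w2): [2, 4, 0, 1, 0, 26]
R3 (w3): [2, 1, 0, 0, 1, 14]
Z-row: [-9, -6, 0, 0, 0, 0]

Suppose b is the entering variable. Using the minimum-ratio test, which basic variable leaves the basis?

w2

Column b entries and ratios — w1: 22/2 = 11; w2: 26/4 = 13/2; w3: 14/1 = 14.
Smallest ratio is 13/2 in the row of w2, so w2 leaves.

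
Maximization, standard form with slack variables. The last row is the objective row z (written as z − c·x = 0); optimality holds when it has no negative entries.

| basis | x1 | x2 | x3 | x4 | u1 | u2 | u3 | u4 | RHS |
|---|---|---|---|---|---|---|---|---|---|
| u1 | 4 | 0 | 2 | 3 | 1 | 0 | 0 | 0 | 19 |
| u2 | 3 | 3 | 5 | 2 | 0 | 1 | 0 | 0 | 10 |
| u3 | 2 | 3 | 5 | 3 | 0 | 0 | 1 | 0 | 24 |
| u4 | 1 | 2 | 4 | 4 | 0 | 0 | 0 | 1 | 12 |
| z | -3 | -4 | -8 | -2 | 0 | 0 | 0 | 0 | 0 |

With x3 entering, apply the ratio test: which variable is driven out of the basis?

Column x3 entries and ratios — u1: 19/2 = 19/2; u2: 10/5 = 2; u3: 24/5 = 24/5; u4: 12/4 = 3.
Smallest ratio is 2 in the row of u2, so u2 leaves.

u2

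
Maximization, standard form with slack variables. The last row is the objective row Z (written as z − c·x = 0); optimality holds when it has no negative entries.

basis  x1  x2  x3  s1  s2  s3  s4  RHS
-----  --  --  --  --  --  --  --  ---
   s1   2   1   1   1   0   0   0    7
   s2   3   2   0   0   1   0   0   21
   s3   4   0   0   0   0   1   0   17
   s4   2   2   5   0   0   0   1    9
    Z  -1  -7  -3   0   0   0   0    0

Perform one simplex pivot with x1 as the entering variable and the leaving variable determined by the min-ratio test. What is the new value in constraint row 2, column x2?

1/2

Ratio test on column x1 — row 1: 7/2 = 7/2; row 2: 21/3 = 7; row 3: 17/4 = 17/4; row 4: 9/2 = 9/2. Minimum is 7/2 at row 1 (s1 leaves); pivot element 2.
Divide row 1 by 2; eliminate column x1 from the other rows.
Row 2 update in column x2: 2 − 3·(1/2) = 1/2.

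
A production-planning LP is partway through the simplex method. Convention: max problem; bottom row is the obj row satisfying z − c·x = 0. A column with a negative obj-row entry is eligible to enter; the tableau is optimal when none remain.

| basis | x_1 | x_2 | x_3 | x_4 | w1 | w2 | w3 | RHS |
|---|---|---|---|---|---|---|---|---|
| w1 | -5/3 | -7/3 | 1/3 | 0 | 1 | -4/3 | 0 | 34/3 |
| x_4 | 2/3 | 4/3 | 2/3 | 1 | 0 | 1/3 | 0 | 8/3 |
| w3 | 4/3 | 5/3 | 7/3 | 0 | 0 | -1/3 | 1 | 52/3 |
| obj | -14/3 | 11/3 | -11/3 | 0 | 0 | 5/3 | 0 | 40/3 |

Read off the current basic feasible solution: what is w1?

34/3

w1 is basic (row 1); its value is the RHS of that row, 34/3.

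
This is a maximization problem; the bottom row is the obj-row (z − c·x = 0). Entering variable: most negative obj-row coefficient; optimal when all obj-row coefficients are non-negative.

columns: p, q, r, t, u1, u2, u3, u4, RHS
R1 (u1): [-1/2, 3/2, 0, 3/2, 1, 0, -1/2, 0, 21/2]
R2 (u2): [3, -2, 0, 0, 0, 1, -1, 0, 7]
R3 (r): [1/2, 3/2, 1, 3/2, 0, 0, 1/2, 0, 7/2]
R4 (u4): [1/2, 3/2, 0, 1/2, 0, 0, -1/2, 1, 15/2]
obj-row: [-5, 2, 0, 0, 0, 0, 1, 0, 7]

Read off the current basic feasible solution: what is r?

7/2

r is basic (row 3); its value is the RHS of that row, 7/2.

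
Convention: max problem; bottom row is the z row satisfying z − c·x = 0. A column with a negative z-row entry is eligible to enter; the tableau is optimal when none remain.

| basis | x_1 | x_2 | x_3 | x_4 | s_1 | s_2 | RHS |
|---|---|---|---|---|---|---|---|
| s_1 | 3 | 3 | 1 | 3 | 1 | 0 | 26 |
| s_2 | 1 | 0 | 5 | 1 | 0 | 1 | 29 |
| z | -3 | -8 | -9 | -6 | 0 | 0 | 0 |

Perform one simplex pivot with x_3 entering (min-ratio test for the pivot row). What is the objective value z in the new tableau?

261/5

Ratio test on column x_3 — row 1: 26/1 = 26; row 2: 29/5 = 29/5. Minimum is 29/5 at row 2 (s_2 leaves); pivot element 5.
Pivot on row 2; the z-row RHS becomes 0 − (-9)·(29/5) = 261/5.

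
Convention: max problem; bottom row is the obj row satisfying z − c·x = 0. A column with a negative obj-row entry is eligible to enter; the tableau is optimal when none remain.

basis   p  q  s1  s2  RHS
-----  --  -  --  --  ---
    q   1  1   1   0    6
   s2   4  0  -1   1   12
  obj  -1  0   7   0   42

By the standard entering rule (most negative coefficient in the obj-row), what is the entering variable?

Negative obj-row entries: p: -1.
The most negative is -1 in column p, so p enters.

p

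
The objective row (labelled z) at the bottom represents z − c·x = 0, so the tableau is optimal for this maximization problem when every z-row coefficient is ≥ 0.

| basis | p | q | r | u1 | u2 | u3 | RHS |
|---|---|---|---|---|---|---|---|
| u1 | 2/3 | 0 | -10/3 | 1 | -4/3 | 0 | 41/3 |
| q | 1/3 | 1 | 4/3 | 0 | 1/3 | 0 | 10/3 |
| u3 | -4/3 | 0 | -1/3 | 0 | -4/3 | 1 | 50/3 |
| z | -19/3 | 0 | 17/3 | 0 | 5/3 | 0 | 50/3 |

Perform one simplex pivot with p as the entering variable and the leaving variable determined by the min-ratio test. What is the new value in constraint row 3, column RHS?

Ratio test on column p — row 1: (41/3)/(2/3) = 41/2; row 2: (10/3)/(1/3) = 10; row 3: entry -4/3 ≤ 0. Minimum is 10 at row 2 (q leaves); pivot element 1/3.
Divide row 2 by 1/3; eliminate column p from the other rows.
Row 3 update in column RHS: 50/3 − (-4/3)·10 = 30.

30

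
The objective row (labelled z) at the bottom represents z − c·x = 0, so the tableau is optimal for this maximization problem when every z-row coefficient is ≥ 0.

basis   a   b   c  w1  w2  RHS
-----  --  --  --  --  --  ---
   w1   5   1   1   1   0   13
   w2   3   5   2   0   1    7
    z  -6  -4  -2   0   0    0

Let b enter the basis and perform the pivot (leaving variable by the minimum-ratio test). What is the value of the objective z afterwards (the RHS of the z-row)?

28/5

Ratio test on column b — row 1: 13/1 = 13; row 2: 7/5 = 7/5. Minimum is 7/5 at row 2 (w2 leaves); pivot element 5.
Pivot on row 2; the z-row RHS becomes 0 − (-4)·(7/5) = 28/5.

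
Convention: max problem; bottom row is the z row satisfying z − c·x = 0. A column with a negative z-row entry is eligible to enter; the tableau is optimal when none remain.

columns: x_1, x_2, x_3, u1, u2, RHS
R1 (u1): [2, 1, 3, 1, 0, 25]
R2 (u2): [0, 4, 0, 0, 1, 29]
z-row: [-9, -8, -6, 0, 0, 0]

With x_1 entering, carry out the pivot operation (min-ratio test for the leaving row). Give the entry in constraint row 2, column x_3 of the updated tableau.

0

Ratio test on column x_1 — row 1: 25/2 = 25/2; row 2: entry 0 ≤ 0. Minimum is 25/2 at row 1 (u1 leaves); pivot element 2.
Divide row 1 by 2; eliminate column x_1 from the other rows.
Row 2 update in column x_3: 0 − 0·(3/2) = 0.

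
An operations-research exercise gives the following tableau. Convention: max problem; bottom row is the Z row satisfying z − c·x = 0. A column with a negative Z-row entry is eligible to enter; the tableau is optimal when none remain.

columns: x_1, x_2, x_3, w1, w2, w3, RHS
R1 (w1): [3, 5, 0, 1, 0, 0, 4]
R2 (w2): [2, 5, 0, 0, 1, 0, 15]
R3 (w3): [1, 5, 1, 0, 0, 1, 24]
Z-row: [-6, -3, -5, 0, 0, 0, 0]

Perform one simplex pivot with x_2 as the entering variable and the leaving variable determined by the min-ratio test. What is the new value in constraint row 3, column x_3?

Ratio test on column x_2 — row 1: 4/5 = 4/5; row 2: 15/5 = 3; row 3: 24/5 = 24/5. Minimum is 4/5 at row 1 (w1 leaves); pivot element 5.
Divide row 1 by 5; eliminate column x_2 from the other rows.
Row 3 update in column x_3: 1 − 5·0 = 1.

1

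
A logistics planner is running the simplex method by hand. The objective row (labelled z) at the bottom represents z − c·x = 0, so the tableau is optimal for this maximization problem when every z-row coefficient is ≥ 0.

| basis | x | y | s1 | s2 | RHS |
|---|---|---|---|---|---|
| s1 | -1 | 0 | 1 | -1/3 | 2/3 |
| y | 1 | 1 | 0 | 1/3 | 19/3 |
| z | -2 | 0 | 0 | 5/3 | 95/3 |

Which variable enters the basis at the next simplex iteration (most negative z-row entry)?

x

Negative z-row entries: x: -2.
The most negative is -2 in column x, so x enters.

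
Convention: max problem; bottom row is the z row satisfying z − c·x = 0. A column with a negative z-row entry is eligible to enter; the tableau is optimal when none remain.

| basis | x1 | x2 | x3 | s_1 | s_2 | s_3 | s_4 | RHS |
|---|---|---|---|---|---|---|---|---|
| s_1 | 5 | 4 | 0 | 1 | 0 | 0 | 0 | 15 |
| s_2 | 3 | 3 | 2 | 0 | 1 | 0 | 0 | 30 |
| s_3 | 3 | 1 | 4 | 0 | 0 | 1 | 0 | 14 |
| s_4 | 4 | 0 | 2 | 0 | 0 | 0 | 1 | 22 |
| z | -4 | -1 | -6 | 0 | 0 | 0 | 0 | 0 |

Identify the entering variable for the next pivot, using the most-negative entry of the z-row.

Negative z-row entries: x1: -4, x2: -1, x3: -6.
The most negative is -6 in column x3, so x3 enters.

x3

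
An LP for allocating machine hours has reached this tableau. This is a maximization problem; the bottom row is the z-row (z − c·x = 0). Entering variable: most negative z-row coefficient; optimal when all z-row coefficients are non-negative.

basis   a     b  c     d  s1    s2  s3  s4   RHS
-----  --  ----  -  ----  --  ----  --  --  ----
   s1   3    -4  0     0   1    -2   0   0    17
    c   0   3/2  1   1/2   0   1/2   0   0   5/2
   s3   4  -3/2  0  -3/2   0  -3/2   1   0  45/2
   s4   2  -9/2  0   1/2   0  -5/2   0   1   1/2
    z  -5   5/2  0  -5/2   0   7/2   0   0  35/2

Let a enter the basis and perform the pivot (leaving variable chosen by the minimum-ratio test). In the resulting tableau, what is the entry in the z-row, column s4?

Ratio test on column a — row 1: 17/3 = 17/3; row 2: entry 0 ≤ 0; row 3: (45/2)/4 = 45/8; row 4: (1/2)/2 = 1/4. Minimum is 1/4 at row 4 (s4 leaves); pivot element 2.
Divide row 4 by 2; eliminate column a from the other rows.
z-row update in column s4: 0 − (-5)·(1/2) = 5/2.

5/2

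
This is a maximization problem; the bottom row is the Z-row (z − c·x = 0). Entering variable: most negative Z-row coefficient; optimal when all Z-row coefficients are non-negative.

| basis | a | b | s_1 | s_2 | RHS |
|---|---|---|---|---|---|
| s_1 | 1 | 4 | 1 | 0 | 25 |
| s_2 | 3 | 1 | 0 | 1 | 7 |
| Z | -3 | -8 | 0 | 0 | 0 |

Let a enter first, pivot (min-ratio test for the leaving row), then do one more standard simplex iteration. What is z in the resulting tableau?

553/11

Ratio test on column a — row 1: 25/1 = 25; row 2: 7/3 = 7/3. Minimum is 7/3 at row 2 (s_2 leaves); pivot element 3.
Pivot on row 2; the Z-row RHS becomes 0 − (-3)·(7/3) = 7.
Next entering variable (most negative Z-row entry -7): b.
Ratio test on column b — row 1: (68/3)/(11/3) = 68/11; row 2: (7/3)/(1/3) = 7. Minimum is 68/11 at row 1 (s_1 leaves); pivot element 11/3.
After the second pivot the Z-row RHS is 7 − (-7)·(68/11) = 553/11.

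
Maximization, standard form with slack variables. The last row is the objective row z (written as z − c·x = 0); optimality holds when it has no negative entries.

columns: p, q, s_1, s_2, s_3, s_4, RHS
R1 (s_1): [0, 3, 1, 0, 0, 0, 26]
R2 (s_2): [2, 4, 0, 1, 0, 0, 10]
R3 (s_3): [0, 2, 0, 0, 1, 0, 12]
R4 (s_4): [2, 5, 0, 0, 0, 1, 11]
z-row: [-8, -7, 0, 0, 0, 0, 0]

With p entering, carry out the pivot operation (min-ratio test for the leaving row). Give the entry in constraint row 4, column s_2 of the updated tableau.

Ratio test on column p — row 1: entry 0 ≤ 0; row 2: 10/2 = 5; row 3: entry 0 ≤ 0; row 4: 11/2 = 11/2. Minimum is 5 at row 2 (s_2 leaves); pivot element 2.
Divide row 2 by 2; eliminate column p from the other rows.
Row 4 update in column s_2: 0 − 2·(1/2) = -1.

-1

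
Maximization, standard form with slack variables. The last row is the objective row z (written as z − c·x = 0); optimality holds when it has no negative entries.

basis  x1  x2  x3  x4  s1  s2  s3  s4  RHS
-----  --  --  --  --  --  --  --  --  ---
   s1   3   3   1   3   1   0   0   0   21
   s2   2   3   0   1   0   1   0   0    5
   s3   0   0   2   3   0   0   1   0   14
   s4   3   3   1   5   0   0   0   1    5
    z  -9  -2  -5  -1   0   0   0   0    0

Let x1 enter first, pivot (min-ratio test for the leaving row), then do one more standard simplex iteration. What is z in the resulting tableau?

25

Ratio test on column x1 — row 1: 21/3 = 7; row 2: 5/2 = 5/2; row 3: entry 0 ≤ 0; row 4: 5/3 = 5/3. Minimum is 5/3 at row 4 (s4 leaves); pivot element 3.
Pivot on row 4; the z-row RHS becomes 0 − (-9)·(5/3) = 15.
Next entering variable (most negative z-row entry -2): x3.
Ratio test on column x3 — row 1: entry 0 ≤ 0; row 2: entry -2/3 ≤ 0; row 3: 14/2 = 7; row 4: (5/3)/(1/3) = 5. Minimum is 5 at row 4 (x1 leaves); pivot element 1/3.
After the second pivot the z-row RHS is 15 − (-2)·5 = 25.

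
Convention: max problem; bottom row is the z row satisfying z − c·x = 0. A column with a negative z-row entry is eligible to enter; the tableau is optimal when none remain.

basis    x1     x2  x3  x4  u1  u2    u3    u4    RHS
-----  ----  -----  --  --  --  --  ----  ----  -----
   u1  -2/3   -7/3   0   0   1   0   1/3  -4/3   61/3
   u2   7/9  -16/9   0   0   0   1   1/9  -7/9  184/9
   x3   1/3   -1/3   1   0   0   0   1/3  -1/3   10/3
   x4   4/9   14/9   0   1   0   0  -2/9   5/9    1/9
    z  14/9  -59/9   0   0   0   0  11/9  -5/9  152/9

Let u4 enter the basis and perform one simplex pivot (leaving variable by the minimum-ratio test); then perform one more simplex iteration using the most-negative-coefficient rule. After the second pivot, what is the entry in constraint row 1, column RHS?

41/2

Ratio test on column u4 — row 1: entry -4/3 ≤ 0; row 2: entry -7/9 ≤ 0; row 3: entry -1/3 ≤ 0; row 4: (1/9)/(5/9) = 1/5. Minimum is 1/5 at row 4 (x4 leaves); pivot element 5/9.
Divide row 4 by 5/9; eliminate column u4 from the other rows.
Second iteration: most negative z-row entry is -5 in column x2, so x2 enters.
Ratio test on column x2 — row 1: (103/5)/(7/5) = 103/7; row 2: (103/5)/(2/5) = 103/2; row 3: (17/5)/(3/5) = 17/3; row 4: (1/5)/(14/5) = 1/14. Minimum is 1/14 at row 4 (u4 leaves); pivot element 14/5.
Divide row 4 by 14/5; eliminate column x2 from the other rows.
After both pivots, the entry at constraint row 1, column RHS is 41/2.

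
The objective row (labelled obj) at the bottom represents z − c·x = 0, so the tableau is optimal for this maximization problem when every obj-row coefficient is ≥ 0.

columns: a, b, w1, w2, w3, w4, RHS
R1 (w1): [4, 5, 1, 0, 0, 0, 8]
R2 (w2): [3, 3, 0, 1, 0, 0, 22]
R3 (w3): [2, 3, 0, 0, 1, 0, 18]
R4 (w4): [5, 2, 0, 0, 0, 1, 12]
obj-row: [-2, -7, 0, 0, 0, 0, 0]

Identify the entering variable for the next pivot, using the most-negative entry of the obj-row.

Negative obj-row entries: a: -2, b: -7.
The most negative is -7 in column b, so b enters.

b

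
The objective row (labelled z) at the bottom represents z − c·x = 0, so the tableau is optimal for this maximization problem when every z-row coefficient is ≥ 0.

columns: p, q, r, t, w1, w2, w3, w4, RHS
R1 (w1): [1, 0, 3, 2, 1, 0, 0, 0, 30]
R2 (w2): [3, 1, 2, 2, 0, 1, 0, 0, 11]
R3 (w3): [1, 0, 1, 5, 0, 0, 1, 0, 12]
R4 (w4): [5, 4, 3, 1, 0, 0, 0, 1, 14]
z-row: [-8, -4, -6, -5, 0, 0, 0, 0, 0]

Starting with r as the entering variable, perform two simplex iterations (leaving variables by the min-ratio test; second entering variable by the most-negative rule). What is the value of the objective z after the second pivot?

Ratio test on column r — row 1: 30/3 = 10; row 2: 11/2 = 11/2; row 3: 12/1 = 12; row 4: 14/3 = 14/3. Minimum is 14/3 at row 4 (w4 leaves); pivot element 3.
Pivot on row 4; the z-row RHS becomes 0 − (-6)·(14/3) = 28.
Next entering variable (most negative z-row entry -3): t.
Ratio test on column t — row 1: 16/1 = 16; row 2: (5/3)/(4/3) = 5/4; row 3: (22/3)/(14/3) = 11/7; row 4: (14/3)/(1/3) = 14. Minimum is 5/4 at row 2 (w2 leaves); pivot element 4/3.
After the second pivot the z-row RHS is 28 − (-3)·(5/4) = 127/4.

127/4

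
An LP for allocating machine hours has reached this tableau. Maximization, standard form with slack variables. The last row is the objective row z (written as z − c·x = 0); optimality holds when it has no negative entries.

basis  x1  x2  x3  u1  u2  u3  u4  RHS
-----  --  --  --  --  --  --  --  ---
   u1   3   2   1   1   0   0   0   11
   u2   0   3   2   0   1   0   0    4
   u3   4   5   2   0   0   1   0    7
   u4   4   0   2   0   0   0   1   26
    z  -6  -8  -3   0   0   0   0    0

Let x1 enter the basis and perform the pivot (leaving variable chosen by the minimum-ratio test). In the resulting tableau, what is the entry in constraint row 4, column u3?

Ratio test on column x1 — row 1: 11/3 = 11/3; row 2: entry 0 ≤ 0; row 3: 7/4 = 7/4; row 4: 26/4 = 13/2. Minimum is 7/4 at row 3 (u3 leaves); pivot element 4.
Divide row 3 by 4; eliminate column x1 from the other rows.
Row 4 update in column u3: 0 − 4·(1/4) = -1.

-1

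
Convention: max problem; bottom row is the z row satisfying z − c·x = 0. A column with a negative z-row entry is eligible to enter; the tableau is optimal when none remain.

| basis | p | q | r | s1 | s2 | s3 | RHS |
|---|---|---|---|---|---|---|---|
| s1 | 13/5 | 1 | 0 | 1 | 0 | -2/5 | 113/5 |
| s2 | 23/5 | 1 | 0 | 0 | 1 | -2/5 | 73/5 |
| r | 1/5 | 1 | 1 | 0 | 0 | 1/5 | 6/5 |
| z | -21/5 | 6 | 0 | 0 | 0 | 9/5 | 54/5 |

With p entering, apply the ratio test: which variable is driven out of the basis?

Column p entries and ratios — s1: (113/5)/(13/5) = 113/13; s2: (73/5)/(23/5) = 73/23; r: (6/5)/(1/5) = 6.
Smallest ratio is 73/23 in the row of s2, so s2 leaves.

s2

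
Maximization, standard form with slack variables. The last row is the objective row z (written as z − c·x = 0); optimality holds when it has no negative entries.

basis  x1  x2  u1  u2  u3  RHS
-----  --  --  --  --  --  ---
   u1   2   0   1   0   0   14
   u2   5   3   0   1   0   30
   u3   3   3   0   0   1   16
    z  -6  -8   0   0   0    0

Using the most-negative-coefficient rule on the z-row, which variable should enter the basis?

Negative z-row entries: x1: -6, x2: -8.
The most negative is -8 in column x2, so x2 enters.

x2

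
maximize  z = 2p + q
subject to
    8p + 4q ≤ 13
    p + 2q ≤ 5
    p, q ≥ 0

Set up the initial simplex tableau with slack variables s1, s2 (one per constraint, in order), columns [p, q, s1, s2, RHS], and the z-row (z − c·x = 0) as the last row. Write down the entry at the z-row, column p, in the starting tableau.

The z-row carries the negated objective coefficients: the p entry is -2.

-2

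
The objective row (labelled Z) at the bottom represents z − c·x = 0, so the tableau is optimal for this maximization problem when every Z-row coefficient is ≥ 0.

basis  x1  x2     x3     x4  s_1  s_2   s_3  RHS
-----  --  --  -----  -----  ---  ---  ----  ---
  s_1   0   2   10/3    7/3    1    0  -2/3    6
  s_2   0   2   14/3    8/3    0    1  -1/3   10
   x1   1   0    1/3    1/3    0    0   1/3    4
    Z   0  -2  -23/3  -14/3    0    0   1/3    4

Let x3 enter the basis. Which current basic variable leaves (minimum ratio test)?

Column x3 entries and ratios — s_1: 6/(10/3) = 9/5; s_2: 10/(14/3) = 15/7; x1: 4/(1/3) = 12.
Smallest ratio is 9/5 in the row of s_1, so s_1 leaves.

s_1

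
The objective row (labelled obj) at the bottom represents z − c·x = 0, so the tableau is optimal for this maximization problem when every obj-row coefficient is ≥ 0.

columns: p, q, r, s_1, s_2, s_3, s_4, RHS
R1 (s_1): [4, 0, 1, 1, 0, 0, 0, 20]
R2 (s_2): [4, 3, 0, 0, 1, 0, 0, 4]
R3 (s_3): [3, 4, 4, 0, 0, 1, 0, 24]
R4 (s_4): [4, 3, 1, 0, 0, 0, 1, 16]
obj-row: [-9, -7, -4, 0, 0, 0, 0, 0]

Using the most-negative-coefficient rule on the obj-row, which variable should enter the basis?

Negative obj-row entries: p: -9, q: -7, r: -4.
The most negative is -9 in column p, so p enters.

p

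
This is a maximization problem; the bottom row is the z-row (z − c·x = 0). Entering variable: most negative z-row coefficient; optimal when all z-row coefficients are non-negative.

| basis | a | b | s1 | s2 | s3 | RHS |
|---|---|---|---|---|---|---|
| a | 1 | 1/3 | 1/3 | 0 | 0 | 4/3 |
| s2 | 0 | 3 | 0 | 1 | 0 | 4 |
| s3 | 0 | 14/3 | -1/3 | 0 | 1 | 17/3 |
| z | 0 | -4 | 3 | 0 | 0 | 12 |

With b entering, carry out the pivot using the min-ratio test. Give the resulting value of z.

Ratio test on column b — row 1: (4/3)/(1/3) = 4; row 2: 4/3 = 4/3; row 3: (17/3)/(14/3) = 17/14. Minimum is 17/14 at row 3 (s3 leaves); pivot element 14/3.
Pivot on row 3; the z-row RHS becomes 12 − (-4)·(17/14) = 118/7.

118/7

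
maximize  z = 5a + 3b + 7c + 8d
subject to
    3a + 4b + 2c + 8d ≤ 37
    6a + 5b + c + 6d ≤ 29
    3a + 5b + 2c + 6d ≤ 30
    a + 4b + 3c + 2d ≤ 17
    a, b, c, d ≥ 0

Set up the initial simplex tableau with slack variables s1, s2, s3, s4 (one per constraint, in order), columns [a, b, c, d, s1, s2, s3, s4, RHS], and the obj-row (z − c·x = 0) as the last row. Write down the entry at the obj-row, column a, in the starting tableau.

-5

The obj-row carries the negated objective coefficients: the a entry is -5.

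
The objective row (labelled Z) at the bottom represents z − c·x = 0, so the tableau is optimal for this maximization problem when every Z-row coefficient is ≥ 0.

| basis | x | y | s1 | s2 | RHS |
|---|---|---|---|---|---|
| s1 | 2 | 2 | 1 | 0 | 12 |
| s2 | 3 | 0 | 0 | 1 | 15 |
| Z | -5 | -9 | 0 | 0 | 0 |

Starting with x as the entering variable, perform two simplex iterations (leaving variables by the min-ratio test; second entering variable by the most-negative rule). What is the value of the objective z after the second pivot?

34

Ratio test on column x — row 1: 12/2 = 6; row 2: 15/3 = 5. Minimum is 5 at row 2 (s2 leaves); pivot element 3.
Pivot on row 2; the Z-row RHS becomes 0 − (-5)·5 = 25.
Next entering variable (most negative Z-row entry -9): y.
Ratio test on column y — row 1: 2/2 = 1; row 2: entry 0 ≤ 0. Minimum is 1 at row 1 (s1 leaves); pivot element 2.
After the second pivot the Z-row RHS is 25 − (-9)·1 = 34.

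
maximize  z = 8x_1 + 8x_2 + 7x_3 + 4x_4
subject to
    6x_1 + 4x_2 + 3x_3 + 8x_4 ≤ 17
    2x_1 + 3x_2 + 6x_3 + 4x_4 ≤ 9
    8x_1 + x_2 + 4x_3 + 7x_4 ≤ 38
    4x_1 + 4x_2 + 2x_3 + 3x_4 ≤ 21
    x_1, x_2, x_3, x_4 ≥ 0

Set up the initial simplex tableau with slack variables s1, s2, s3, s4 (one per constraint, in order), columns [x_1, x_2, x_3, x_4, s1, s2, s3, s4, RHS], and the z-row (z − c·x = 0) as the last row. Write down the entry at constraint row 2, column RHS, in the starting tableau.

9

The RHS of constraint 2 is b_2 = 9.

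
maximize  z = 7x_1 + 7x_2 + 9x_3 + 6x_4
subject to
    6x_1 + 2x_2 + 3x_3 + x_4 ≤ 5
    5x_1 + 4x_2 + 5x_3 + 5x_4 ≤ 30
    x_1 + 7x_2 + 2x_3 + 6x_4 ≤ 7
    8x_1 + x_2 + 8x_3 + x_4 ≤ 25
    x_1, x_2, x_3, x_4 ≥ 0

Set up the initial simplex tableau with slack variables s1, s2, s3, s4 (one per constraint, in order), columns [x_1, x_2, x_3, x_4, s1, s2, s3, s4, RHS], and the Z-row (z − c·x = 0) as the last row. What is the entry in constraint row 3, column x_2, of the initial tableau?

7

Constraint 3 has coefficient 7 on x_2.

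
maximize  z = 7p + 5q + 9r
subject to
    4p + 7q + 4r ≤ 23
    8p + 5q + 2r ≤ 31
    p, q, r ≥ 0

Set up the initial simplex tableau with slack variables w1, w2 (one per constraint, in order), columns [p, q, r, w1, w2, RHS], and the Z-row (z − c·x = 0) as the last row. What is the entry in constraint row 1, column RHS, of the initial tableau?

23

The RHS of constraint 1 is b_1 = 23.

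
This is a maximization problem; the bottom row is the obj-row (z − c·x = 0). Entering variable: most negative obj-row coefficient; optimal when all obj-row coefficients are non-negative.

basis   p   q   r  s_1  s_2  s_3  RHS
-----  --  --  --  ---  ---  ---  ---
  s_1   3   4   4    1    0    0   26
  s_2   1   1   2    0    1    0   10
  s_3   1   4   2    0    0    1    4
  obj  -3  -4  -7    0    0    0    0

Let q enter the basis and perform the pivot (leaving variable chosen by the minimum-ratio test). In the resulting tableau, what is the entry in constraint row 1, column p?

Ratio test on column q — row 1: 26/4 = 13/2; row 2: 10/1 = 10; row 3: 4/4 = 1. Minimum is 1 at row 3 (s_3 leaves); pivot element 4.
Divide row 3 by 4; eliminate column q from the other rows.
Row 1 update in column p: 3 − 4·(1/4) = 2.

2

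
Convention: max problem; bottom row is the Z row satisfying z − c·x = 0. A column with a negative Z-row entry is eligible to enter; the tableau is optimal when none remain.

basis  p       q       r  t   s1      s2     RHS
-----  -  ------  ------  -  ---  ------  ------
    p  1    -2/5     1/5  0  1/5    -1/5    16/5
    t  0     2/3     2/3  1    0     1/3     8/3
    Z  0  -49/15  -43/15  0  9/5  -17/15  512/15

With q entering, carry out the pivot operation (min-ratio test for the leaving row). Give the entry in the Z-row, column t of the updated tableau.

49/10

Ratio test on column q — row 1: entry -2/5 ≤ 0; row 2: (8/3)/(2/3) = 4. Minimum is 4 at row 2 (t leaves); pivot element 2/3.
Divide row 2 by 2/3; eliminate column q from the other rows.
Z-row update in column t: 0 − (-49/15)·(3/2) = 49/10.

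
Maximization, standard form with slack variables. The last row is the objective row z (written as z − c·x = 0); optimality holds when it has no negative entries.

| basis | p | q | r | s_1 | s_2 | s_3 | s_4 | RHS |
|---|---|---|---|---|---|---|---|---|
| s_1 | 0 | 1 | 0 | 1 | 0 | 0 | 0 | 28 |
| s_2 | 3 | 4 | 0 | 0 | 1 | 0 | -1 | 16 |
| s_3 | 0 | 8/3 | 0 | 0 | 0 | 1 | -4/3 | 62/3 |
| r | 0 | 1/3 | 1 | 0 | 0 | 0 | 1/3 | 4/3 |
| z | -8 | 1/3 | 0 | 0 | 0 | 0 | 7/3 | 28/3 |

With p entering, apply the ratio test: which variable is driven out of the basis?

s_2

Column p entries and ratios — s_1: 0 ≤ 0, skip; s_2: 16/3 = 16/3; s_3: 0 ≤ 0, skip; r: 0 ≤ 0, skip.
Smallest ratio is 16/3 in the row of s_2, so s_2 leaves.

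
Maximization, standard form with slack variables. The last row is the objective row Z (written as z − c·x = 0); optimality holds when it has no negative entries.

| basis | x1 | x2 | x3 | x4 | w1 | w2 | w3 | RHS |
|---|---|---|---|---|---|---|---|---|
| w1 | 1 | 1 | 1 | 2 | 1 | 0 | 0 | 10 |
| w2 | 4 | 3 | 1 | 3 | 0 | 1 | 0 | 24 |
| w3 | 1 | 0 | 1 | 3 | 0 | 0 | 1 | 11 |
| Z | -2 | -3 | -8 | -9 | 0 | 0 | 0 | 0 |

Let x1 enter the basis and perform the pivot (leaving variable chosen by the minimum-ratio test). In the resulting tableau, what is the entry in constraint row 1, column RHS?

Ratio test on column x1 — row 1: 10/1 = 10; row 2: 24/4 = 6; row 3: 11/1 = 11. Minimum is 6 at row 2 (w2 leaves); pivot element 4.
Divide row 2 by 4; eliminate column x1 from the other rows.
Row 1 update in column RHS: 10 − 1·6 = 4.

4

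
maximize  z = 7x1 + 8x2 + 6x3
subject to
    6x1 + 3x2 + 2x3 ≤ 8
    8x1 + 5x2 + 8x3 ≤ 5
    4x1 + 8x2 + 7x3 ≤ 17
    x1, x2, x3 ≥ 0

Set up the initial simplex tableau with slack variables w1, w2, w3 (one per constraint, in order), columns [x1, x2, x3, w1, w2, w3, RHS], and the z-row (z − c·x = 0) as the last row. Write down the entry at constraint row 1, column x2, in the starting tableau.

3

Constraint 1 has coefficient 3 on x2.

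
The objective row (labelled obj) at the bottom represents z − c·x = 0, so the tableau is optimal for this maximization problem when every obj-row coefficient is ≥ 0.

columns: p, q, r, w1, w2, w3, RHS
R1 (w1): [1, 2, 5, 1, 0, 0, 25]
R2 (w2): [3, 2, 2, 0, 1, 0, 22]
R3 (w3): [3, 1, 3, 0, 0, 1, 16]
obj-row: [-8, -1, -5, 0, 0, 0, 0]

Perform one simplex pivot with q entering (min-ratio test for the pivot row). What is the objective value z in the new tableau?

Ratio test on column q — row 1: 25/2 = 25/2; row 2: 22/2 = 11; row 3: 16/1 = 16. Minimum is 11 at row 2 (w2 leaves); pivot element 2.
Pivot on row 2; the obj-row RHS becomes 0 − (-1)·11 = 11.

11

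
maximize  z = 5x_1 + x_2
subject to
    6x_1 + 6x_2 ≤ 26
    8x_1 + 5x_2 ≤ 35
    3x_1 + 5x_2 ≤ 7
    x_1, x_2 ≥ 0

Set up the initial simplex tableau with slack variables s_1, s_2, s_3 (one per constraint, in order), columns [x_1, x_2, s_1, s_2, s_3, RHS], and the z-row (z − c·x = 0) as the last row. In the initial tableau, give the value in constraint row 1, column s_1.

Slack s_1 belongs to constraint 1; its column is the unit vector e_1, so the entry in row 1 is 1.

1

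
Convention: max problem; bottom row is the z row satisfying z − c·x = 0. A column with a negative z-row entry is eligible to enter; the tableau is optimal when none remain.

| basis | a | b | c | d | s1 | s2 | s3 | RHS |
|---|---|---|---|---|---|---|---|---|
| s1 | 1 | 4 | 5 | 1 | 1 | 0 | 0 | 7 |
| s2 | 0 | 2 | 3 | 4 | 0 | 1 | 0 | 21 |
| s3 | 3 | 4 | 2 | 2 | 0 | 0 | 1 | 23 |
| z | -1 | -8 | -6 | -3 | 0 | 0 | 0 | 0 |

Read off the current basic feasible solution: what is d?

0

d is not in the basis, so in the current basic feasible solution d = 0.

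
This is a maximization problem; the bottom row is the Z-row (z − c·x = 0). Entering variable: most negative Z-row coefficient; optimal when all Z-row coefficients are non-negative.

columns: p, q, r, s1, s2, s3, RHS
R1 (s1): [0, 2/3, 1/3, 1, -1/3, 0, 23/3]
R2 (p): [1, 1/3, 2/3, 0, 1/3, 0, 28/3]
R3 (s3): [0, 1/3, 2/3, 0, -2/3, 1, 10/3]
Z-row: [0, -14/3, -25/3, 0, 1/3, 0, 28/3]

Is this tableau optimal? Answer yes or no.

The Z-row has a negative entry -25/3 in column r, so it is not optimal.

no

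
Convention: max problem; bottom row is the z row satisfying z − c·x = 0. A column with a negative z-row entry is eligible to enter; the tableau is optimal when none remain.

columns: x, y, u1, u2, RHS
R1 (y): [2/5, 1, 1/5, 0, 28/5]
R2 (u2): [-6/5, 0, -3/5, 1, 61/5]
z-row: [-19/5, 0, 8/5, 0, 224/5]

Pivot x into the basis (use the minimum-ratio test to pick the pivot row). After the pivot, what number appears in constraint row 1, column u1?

1/2

Ratio test on column x — row 1: (28/5)/(2/5) = 14; row 2: entry -6/5 ≤ 0. Minimum is 14 at row 1 (y leaves); pivot element 2/5.
Divide row 1 by 2/5; eliminate column x from the other rows.
In the new row 1, the u1 entry is the old entry divided by the pivot: (1/5)/(2/5) = 1/2.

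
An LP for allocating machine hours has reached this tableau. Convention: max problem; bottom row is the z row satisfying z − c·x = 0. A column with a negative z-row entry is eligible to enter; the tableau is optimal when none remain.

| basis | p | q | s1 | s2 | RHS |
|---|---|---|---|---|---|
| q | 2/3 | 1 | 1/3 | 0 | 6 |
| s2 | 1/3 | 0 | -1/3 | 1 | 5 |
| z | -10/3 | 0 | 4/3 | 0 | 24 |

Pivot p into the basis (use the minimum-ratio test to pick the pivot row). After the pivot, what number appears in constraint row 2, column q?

-1/2

Ratio test on column p — row 1: 6/(2/3) = 9; row 2: 5/(1/3) = 15. Minimum is 9 at row 1 (q leaves); pivot element 2/3.
Divide row 1 by 2/3; eliminate column p from the other rows.
Row 2 update in column q: 0 − (1/3)·(3/2) = -1/2.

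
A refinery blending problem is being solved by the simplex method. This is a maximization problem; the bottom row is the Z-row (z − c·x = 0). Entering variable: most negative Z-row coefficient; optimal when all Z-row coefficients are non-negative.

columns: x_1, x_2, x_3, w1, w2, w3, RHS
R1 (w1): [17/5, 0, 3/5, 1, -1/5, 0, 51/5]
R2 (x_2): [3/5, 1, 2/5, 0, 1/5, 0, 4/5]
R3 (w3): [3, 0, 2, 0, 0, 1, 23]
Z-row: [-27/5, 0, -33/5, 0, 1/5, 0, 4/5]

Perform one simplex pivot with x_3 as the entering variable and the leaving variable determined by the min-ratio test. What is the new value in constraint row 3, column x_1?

0

Ratio test on column x_3 — row 1: (51/5)/(3/5) = 17; row 2: (4/5)/(2/5) = 2; row 3: 23/2 = 23/2. Minimum is 2 at row 2 (x_2 leaves); pivot element 2/5.
Divide row 2 by 2/5; eliminate column x_3 from the other rows.
Row 3 update in column x_1: 3 − 2·(3/2) = 0.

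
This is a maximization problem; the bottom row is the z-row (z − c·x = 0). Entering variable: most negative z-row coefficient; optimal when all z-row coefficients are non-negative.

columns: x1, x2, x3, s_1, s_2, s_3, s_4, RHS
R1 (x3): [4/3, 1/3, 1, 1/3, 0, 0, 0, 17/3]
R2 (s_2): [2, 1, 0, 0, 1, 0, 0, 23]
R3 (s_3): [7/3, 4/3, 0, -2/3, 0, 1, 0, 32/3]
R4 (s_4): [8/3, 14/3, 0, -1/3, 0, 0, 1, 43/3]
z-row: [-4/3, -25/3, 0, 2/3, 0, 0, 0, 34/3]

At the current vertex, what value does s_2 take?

s_2 is basic (row 2); its value is the RHS of that row, 23.

23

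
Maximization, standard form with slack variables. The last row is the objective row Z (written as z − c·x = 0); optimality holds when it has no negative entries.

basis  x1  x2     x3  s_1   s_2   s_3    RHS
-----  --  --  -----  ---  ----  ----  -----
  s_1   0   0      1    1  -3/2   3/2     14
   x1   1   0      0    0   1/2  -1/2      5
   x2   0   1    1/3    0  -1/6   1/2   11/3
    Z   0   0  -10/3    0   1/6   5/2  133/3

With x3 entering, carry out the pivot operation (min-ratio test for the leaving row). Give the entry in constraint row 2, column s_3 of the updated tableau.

Ratio test on column x3 — row 1: 14/1 = 14; row 2: entry 0 ≤ 0; row 3: (11/3)/(1/3) = 11. Minimum is 11 at row 3 (x2 leaves); pivot element 1/3.
Divide row 3 by 1/3; eliminate column x3 from the other rows.
Row 2 update in column s_3: -1/2 − 0·(3/2) = -1/2.

-1/2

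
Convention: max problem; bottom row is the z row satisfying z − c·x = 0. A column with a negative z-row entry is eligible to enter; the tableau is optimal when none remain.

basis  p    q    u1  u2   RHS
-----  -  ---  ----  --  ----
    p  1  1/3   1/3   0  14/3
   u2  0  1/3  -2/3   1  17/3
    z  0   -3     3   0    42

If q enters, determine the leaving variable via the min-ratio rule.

Column q entries and ratios — p: (14/3)/(1/3) = 14; u2: (17/3)/(1/3) = 17.
Smallest ratio is 14 in the row of p, so p leaves.

p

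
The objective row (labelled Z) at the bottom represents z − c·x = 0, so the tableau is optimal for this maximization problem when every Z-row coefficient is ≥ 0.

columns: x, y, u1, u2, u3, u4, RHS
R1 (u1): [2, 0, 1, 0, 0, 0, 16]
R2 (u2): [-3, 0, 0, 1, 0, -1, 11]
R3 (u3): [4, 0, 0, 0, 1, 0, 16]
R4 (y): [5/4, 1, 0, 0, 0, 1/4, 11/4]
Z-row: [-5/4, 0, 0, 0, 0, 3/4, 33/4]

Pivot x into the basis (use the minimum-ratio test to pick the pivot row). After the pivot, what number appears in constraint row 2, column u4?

-2/5

Ratio test on column x — row 1: 16/2 = 8; row 2: entry -3 ≤ 0; row 3: 16/4 = 4; row 4: (11/4)/(5/4) = 11/5. Minimum is 11/5 at row 4 (y leaves); pivot element 5/4.
Divide row 4 by 5/4; eliminate column x from the other rows.
Row 2 update in column u4: -1 − (-3)·(1/5) = -2/5.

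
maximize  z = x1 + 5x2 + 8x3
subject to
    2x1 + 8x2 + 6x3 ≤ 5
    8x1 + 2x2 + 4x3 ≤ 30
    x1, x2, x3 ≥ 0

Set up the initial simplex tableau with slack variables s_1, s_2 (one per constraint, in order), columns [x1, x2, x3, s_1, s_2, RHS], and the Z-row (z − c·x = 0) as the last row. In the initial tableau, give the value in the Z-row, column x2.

The Z-row carries the negated objective coefficients: the x2 entry is -5.

-5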